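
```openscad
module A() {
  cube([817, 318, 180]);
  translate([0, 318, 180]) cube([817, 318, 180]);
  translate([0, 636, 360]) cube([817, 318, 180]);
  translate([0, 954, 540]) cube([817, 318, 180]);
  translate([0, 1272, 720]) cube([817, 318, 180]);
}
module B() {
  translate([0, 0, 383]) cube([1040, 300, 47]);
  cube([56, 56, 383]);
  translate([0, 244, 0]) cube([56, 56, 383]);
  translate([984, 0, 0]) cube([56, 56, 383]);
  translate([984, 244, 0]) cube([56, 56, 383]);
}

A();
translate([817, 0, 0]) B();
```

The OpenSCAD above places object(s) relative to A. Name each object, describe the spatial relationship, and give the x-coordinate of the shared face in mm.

A is a staircase. B is a bench. The bench is against the staircase's +x side, with their −y faces flush. The x-coordinate of the shared face is 817 mm.

The staircase's +x face and the bench's −x face are both at x = 817 mm.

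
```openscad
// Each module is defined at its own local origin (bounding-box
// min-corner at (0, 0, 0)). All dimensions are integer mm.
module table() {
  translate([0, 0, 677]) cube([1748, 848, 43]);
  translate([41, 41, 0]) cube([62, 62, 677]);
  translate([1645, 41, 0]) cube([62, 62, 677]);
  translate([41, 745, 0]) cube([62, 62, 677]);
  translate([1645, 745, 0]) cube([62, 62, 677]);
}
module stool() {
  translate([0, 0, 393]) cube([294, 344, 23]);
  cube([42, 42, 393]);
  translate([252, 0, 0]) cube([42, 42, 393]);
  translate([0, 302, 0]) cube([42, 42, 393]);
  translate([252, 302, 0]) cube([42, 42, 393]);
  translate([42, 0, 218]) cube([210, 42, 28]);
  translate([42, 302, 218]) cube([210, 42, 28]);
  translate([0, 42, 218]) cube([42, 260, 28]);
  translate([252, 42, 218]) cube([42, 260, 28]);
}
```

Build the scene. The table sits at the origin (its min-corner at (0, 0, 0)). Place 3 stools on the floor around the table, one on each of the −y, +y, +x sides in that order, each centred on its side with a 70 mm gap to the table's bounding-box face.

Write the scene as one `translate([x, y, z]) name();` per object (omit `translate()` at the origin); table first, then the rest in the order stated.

table();
translate([727, -414, 0]) stool();
translate([727, 918, 0]) stool();
translate([1818, 252, 0]) stool();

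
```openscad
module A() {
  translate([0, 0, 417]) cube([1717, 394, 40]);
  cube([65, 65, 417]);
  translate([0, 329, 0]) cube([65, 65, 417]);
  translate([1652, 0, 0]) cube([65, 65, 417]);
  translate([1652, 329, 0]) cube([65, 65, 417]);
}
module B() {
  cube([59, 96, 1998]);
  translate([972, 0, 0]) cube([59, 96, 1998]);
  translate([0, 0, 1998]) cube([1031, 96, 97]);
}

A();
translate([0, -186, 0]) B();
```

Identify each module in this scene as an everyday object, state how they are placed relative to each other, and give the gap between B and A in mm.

A is a bench. B is a door frame. The door frame is on the floor beside the bench on its −y side. The gap between the door frame and the bench is 90 mm.

The door frame's nearest face is 90 mm from the bench's −y face.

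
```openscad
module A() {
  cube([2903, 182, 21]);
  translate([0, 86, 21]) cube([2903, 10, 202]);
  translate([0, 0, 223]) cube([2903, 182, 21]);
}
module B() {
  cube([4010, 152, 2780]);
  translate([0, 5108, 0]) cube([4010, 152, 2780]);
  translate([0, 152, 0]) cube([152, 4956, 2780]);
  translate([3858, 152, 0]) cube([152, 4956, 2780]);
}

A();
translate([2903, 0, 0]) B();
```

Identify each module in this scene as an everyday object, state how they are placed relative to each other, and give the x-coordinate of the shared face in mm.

The I-beam's +x face and the house frame's −x face are both at x = 2903 mm.

A is an I-beam. B is a house frame. The house frame is against the I-beam's +x side, with their −y faces flush. The x-coordinate of the shared face is 2903 mm.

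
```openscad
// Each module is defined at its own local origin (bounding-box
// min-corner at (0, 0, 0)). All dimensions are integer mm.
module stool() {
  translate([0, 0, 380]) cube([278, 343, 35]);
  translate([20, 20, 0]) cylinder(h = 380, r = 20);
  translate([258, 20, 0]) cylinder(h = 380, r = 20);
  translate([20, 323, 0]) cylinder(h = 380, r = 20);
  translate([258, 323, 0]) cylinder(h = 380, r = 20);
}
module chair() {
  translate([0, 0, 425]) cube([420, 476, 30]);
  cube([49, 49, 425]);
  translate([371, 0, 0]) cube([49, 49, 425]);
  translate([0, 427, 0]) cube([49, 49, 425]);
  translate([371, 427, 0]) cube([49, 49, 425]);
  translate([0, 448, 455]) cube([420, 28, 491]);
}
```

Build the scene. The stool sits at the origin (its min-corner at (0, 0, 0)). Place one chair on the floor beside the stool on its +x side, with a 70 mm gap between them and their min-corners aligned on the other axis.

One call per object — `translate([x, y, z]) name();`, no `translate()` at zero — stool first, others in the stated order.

stool();
translate([348, 0, 0]) chair();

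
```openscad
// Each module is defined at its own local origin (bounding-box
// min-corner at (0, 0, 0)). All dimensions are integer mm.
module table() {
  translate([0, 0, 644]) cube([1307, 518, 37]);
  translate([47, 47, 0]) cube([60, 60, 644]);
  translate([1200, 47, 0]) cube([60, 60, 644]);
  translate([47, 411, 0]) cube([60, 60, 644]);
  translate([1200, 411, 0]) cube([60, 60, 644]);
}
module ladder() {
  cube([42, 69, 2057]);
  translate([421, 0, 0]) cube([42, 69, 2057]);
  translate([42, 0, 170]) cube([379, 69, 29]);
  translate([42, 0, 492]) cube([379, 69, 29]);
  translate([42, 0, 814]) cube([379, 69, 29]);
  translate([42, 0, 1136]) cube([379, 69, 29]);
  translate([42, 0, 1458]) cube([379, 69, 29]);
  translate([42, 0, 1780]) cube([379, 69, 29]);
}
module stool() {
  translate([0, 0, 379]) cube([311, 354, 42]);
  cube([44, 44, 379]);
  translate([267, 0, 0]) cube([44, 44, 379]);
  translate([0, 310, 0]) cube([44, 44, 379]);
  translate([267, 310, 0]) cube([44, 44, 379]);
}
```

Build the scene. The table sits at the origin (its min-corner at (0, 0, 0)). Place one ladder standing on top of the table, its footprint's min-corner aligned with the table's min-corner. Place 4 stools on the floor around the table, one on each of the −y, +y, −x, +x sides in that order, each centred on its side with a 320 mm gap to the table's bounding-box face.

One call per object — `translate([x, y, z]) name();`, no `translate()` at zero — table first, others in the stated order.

table();
translate([0, 0, 681]) ladder();
translate([498, -674, 0]) stool();
translate([498, 838, 0]) stool();
translate([-631, 82, 0]) stool();
translate([1627, 82, 0]) stool();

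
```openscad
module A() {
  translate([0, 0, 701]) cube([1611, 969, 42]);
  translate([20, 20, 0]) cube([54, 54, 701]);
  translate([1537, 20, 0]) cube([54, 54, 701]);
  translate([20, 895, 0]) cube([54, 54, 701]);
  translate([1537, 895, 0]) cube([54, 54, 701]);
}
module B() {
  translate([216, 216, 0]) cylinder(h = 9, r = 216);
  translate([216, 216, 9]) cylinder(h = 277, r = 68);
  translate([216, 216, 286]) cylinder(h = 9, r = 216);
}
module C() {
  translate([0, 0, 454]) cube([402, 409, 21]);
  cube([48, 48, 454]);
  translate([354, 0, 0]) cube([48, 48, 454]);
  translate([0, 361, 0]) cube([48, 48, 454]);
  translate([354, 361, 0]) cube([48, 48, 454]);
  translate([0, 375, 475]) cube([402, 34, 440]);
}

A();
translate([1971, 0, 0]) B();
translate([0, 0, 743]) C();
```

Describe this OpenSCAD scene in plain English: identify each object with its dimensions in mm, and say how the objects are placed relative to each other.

A is a rectangular dining table. The top is 1611×969×42 mm with its upper surface at z = 743 mm. It stands on four 54×54 mm square legs, each inset 20 mm from the nearest pair of top edges, running from the floor to the underside of the top.

B is a spool: two coaxial disc flanges of radius 216 mm and thickness 9 mm, joined by a core cylinder of radius 68 mm and height 277 mm. The lower flange rests on z = 0 and the three cylinders share a vertical axis.

C is a chair: 402×409 mm seat, 21 mm thick, top at z = 475 mm, on four 48 mm square corner legs flush with the seat edges. A 34 mm thick backrest slab spans the full seat width, extending 440 mm above the seat top, its back face flush with the seat's +y edge.

The spool is on the floor beside the table on its +x side. The chair is on top of the table.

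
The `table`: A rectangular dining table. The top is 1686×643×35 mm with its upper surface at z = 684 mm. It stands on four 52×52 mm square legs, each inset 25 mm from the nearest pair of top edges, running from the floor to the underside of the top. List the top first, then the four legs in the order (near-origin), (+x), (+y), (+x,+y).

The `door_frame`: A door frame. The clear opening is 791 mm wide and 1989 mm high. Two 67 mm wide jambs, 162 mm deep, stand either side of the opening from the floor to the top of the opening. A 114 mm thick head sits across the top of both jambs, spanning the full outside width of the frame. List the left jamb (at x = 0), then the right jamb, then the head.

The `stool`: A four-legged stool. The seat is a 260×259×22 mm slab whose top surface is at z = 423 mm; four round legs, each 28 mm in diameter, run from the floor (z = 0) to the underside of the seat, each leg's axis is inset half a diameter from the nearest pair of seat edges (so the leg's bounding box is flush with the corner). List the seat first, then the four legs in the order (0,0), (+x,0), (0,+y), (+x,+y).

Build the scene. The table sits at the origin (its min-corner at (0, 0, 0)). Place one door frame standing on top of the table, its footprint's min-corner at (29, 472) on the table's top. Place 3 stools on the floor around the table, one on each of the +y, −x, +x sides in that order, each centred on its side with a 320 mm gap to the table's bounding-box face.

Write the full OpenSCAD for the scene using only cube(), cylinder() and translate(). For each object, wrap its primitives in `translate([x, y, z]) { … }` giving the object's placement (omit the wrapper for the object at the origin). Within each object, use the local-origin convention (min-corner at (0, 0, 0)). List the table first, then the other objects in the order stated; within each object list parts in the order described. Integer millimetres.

translate([0, 0, 649]) cube([1686, 643, 35]);
translate([25, 25, 0]) cube([52, 52, 649]);
translate([1609, 25, 0]) cube([52, 52, 649]);
translate([25, 566, 0]) cube([52, 52, 649]);
translate([1609, 566, 0]) cube([52, 52, 649]);
translate([29, 472, 684]) {
  cube([67, 162, 1989]);
  translate([858, 0, 0]) cube([67, 162, 1989]);
  translate([0, 0, 1989]) cube([925, 162, 114]);
}
translate([713, 963, 0]) {
  translate([0, 0, 401]) cube([260, 259, 22]);
  translate([14, 14, 0]) cylinder(h = 401, r = 14);
  translate([246, 14, 0]) cylinder(h = 401, r = 14);
  translate([14, 245, 0]) cylinder(h = 401, r = 14);
  translate([246, 245, 0]) cylinder(h = 401, r = 14);
}
translate([-580, 192, 0]) {
  translate([0, 0, 401]) cube([260, 259, 22]);
  translate([14, 14, 0]) cylinder(h = 401, r = 14);
  translate([246, 14, 0]) cylinder(h = 401, r = 14);
  translate([14, 245, 0]) cylinder(h = 401, r = 14);
  translate([246, 245, 0]) cylinder(h = 401, r = 14);
}
translate([2006, 192, 0]) {
  translate([0, 0, 401]) cube([260, 259, 22]);
  translate([14, 14, 0]) cylinder(h = 401, r = 14);
  translate([246, 14, 0]) cylinder(h = 401, r = 14);
  translate([14, 245, 0]) cylinder(h = 401, r = 14);
  translate([246, 245, 0]) cylinder(h = 401, r = 14);
}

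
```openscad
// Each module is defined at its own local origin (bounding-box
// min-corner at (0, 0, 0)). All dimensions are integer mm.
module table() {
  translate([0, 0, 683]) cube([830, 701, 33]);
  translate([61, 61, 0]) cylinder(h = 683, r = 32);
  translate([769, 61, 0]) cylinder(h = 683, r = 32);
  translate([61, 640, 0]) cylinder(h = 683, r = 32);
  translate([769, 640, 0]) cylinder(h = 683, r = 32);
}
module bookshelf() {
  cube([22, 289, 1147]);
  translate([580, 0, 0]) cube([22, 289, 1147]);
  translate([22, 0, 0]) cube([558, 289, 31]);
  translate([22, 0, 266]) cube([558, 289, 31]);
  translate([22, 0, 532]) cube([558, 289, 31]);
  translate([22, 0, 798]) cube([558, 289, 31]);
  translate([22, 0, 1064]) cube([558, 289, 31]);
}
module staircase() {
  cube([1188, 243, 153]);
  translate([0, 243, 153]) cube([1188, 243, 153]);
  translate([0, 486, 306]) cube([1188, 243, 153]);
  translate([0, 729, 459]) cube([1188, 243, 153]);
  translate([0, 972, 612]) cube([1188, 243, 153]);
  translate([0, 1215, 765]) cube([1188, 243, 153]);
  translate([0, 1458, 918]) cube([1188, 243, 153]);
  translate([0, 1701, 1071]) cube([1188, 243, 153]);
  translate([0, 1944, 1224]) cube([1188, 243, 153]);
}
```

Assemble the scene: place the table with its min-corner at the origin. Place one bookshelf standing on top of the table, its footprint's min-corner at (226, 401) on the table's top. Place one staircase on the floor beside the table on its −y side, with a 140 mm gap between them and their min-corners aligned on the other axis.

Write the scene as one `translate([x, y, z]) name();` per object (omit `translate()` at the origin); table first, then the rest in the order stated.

table();
translate([226, 401, 716]) bookshelf();
translate([0, -2327, 0]) staircase();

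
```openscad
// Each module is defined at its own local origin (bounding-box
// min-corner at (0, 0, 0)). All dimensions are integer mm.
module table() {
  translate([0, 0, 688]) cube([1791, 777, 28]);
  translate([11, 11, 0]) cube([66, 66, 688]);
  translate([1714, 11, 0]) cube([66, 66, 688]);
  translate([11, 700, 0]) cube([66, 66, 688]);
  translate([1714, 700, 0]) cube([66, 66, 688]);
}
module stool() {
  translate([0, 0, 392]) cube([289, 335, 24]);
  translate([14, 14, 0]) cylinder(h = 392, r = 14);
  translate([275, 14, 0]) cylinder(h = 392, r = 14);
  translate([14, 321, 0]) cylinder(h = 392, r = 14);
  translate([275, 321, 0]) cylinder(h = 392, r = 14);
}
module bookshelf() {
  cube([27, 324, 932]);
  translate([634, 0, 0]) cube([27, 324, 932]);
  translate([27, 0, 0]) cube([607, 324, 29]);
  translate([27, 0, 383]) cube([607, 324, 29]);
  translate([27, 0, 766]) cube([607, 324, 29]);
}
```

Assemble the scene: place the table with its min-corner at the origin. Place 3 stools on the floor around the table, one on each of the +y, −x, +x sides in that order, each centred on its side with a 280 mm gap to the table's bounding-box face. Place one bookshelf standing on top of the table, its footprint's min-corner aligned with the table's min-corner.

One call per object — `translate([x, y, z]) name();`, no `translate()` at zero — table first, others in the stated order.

table();
translate([751, 1057, 0]) stool();
translate([-569, 221, 0]) stool();
translate([2071, 221, 0]) stool();
translate([0, 0, 716]) bookshelf();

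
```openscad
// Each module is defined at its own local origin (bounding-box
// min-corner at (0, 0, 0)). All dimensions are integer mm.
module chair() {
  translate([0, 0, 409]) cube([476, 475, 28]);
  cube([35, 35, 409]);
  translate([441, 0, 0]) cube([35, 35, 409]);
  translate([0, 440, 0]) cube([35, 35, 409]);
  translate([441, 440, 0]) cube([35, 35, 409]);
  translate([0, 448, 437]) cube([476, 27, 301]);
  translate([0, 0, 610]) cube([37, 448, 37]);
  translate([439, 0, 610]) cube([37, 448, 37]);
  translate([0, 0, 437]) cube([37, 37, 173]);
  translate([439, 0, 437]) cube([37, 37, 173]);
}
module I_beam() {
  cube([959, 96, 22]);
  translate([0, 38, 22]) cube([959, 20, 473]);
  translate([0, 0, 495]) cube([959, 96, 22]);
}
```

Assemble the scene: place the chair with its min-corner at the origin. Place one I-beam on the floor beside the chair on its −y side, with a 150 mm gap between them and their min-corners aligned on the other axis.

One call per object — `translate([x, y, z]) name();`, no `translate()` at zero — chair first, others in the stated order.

chair();
translate([0, -246, 0]) I_beam();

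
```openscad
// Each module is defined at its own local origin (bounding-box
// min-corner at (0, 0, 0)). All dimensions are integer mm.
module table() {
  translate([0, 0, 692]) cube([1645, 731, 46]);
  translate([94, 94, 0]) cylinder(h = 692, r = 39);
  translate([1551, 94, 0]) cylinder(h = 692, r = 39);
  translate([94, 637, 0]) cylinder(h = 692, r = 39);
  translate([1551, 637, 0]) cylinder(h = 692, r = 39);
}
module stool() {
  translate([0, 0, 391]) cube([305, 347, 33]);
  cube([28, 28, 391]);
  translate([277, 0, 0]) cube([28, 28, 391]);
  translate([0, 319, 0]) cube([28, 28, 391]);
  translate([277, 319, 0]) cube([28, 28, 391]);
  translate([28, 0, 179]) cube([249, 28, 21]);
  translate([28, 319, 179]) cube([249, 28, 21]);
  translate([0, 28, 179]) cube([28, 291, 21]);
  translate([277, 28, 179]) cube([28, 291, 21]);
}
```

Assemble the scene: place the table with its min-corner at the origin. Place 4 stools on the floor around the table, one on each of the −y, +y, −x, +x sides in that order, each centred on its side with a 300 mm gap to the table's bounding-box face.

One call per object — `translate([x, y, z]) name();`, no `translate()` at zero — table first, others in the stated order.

table();
translate([670, -647, 0]) stool();
translate([670, 1031, 0]) stool();
translate([-605, 192, 0]) stool();
translate([1945, 192, 0]) stool();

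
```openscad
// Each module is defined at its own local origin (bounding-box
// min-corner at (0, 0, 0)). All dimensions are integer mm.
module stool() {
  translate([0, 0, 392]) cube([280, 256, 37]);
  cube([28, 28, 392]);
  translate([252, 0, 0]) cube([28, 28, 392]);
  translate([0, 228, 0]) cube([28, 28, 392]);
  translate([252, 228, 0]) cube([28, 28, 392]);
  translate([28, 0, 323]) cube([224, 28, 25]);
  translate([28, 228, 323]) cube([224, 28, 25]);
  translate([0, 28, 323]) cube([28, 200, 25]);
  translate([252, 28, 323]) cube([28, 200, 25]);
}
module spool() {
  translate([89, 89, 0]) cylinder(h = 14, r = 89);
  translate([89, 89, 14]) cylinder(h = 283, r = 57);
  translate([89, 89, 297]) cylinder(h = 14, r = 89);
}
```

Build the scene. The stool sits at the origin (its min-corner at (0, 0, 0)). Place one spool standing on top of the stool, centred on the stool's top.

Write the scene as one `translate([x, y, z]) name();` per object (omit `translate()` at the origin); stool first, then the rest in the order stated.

stool();
translate([51, 39, 429]) spool();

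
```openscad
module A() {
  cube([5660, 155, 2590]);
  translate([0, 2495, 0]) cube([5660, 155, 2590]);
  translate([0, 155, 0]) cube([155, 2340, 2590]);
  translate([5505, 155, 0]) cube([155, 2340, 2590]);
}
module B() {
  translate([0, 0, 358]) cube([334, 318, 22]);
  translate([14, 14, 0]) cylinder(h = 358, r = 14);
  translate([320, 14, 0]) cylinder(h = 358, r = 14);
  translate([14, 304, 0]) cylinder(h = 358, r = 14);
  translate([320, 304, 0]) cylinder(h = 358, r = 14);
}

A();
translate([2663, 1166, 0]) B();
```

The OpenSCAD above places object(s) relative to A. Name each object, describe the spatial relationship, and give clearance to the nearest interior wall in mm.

A is a house frame. B is a stool. The stool sits inside the house frame, centred. The clearance to the nearest interior wall is 1011 mm.

Clearances: x = 2508, y = 1011; minimum 1011 mm.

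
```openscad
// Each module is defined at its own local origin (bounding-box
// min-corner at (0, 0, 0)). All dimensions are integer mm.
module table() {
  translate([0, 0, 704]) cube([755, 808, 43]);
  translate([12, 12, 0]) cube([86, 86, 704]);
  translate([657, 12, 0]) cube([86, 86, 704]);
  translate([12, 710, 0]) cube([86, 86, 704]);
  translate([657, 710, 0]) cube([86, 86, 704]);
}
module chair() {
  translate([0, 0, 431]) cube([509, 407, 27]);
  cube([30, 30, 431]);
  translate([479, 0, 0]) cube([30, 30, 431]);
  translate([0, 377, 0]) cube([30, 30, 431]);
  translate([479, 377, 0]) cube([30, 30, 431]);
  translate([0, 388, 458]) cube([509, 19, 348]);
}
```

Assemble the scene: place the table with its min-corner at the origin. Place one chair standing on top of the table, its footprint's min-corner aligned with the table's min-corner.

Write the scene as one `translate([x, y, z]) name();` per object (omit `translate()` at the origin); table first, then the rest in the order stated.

table();
translate([0, 0, 747]) chair();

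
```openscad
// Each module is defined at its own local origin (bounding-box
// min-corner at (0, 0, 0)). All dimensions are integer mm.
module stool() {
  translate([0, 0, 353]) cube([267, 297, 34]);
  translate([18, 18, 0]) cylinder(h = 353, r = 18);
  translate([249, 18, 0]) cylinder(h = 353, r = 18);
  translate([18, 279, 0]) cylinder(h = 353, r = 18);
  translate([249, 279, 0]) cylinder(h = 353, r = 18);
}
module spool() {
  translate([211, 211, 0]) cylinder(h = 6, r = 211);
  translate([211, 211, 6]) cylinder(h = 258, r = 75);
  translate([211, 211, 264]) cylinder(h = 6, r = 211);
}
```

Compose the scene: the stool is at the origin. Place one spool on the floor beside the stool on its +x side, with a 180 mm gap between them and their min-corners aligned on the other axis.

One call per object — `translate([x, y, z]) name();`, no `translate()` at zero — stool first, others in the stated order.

stool();
translate([447, 0, 0]) spool();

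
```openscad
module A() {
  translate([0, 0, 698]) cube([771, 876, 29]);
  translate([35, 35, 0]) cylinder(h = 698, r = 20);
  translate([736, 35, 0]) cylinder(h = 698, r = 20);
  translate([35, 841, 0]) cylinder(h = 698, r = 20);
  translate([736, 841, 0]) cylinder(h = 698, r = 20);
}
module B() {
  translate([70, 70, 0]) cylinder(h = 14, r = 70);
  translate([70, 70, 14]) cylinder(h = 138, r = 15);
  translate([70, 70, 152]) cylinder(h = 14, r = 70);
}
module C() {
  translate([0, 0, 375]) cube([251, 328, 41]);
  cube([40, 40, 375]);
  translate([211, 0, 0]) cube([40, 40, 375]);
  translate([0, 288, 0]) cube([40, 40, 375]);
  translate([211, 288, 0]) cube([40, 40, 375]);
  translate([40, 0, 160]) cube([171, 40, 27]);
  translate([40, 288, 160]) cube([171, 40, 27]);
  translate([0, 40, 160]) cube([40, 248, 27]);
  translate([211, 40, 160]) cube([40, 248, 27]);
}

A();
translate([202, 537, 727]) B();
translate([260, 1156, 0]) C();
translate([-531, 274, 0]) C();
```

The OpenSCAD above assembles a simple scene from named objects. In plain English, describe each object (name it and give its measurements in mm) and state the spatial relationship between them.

A is a rectangular dining table. The top is 771×876×29 mm with its upper surface at z = 727 mm. It stands on four round legs of 40 mm diameter, each leg's bounding box inset 15 mm from the nearest pair of top edges, running from the floor to the underside of the top.

B is a spool: two coaxial disc flanges of radius 70 mm and thickness 14 mm, joined by a core cylinder of radius 15 mm and height 138 mm. The lower flange rests on z = 0 and the three cylinders share a vertical axis.

C is a four-legged stool. The seat is a 251×328×41 mm slab whose top surface is at z = 416 mm; four square legs, each 40×40 mm in cross-section, run from the floor (z = 0) to the underside of the seat, each flush with a corner of the seat. Four stretchers, 40 mm wide and 27 mm tall, connect adjacent legs with their undersides at z = 160 mm, each running between the inner faces of the legs it joins and aligned with the legs' outer faces on the other axis.

The spool is on top of the table. Two stools sit around the table at the +y, −x sides.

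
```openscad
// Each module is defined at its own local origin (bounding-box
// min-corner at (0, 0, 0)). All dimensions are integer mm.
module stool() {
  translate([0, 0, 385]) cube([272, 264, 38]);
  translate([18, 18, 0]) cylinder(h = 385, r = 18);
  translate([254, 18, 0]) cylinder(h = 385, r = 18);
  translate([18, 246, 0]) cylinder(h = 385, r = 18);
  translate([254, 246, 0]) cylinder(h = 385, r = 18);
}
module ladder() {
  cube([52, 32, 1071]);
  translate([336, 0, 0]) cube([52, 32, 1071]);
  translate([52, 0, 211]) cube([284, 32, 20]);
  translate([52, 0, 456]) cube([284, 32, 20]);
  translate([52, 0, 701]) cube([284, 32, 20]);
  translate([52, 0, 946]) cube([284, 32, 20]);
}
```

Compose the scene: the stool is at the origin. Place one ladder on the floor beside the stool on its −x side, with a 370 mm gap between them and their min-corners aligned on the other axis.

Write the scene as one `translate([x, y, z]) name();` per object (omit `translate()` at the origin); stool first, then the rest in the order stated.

stool();
translate([-758, 0, 0]) ladder();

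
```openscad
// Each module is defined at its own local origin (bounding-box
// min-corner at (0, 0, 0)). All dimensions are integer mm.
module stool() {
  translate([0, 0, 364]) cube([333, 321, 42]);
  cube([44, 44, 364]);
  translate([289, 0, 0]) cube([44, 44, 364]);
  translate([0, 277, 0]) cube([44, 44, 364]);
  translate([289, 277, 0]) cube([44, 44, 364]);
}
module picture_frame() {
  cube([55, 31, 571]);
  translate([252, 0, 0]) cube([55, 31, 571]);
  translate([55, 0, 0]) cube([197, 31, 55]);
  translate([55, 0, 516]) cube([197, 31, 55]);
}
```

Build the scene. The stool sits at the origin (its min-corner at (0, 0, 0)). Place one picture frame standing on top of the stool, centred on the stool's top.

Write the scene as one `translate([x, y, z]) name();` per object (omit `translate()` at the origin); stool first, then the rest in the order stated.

stool();
translate([13, 145, 406]) picture_frame();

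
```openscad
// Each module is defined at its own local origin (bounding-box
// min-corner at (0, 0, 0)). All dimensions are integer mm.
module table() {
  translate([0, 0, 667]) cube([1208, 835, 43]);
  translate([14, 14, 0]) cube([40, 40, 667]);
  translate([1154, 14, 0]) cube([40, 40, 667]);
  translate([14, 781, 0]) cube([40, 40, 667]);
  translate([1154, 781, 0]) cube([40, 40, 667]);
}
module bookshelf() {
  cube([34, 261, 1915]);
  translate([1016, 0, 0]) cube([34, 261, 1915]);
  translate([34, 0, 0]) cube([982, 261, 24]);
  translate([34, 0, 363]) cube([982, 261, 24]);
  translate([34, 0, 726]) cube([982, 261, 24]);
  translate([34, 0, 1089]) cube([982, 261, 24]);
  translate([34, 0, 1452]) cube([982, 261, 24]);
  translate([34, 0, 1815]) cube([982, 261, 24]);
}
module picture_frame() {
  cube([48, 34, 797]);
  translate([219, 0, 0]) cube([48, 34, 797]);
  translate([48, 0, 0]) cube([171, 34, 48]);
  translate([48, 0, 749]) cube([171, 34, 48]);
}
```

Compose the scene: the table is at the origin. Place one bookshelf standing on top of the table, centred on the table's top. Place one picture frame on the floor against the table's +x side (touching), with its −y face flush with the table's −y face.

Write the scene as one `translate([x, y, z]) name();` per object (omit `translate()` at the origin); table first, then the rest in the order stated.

table();
translate([79, 287, 710]) bookshelf();
translate([1208, 0, 0]) picture_frame();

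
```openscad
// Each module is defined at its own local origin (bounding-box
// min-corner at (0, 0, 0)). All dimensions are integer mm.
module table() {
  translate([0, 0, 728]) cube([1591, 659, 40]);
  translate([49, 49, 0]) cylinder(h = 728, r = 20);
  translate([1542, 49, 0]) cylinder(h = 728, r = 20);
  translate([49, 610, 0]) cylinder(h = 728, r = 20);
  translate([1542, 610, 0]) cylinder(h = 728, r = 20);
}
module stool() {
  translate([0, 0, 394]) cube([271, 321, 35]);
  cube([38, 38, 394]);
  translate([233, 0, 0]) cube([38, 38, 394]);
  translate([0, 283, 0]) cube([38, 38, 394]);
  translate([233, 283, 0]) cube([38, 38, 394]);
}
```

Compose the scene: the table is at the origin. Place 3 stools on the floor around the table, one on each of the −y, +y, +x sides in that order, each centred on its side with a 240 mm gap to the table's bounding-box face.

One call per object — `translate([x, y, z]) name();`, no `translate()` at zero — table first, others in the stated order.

table();
translate([660, -561, 0]) stool();
translate([660, 899, 0]) stool();
translate([1831, 169, 0]) stool();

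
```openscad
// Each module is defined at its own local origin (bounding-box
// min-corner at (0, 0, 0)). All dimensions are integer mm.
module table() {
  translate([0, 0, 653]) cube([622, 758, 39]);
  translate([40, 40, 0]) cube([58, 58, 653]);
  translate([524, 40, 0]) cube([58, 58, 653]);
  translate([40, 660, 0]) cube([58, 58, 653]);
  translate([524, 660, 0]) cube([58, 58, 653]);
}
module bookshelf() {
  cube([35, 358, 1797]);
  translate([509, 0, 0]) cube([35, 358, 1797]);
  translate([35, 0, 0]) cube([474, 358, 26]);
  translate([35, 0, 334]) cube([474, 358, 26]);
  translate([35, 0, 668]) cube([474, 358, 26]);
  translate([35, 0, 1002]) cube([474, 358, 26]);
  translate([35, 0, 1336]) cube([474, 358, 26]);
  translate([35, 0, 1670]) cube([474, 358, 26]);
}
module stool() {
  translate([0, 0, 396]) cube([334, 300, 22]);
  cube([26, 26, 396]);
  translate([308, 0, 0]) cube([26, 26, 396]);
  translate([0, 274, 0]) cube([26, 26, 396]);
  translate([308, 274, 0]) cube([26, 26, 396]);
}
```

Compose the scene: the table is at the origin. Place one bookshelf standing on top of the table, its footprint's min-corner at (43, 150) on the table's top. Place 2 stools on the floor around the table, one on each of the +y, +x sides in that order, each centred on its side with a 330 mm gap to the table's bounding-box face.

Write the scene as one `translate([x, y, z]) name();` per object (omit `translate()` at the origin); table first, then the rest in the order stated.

table();
translate([43, 150, 692]) bookshelf();
translate([144, 1088, 0]) stool();
translate([952, 229, 0]) stool();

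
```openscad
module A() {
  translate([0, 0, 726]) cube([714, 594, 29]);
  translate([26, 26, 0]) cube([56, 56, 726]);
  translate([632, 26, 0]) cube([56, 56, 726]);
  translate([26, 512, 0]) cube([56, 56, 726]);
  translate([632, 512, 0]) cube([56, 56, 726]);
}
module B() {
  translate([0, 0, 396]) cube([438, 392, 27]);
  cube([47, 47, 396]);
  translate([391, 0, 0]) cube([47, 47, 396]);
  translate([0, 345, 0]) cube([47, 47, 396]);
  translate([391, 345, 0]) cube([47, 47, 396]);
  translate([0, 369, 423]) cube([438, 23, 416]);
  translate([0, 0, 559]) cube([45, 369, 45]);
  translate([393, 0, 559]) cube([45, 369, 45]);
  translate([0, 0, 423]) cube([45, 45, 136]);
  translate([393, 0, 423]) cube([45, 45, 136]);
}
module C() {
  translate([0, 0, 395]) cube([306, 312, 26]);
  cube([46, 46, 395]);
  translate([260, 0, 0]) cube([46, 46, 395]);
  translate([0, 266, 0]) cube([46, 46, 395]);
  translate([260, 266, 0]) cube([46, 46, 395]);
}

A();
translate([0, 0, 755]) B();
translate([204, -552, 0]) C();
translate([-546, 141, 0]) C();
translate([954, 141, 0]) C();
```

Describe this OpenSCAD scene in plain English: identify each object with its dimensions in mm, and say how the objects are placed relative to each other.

A is a table: top 714 mm (x) × 594 mm (y), 29 mm thick, upper face at z = 755 mm, on four 56×56 mm square legs, each inset 26 mm from the nearest pair of top edges, running from z = 0 to the bottom of the top.

B is a chair. The seat is a 438×392×27 mm slab with its top at z = 423 mm, on four 47×47 mm corner legs (flush with the seat edges, standing on z = 0). A flat backrest 23 mm thick, 416 mm tall, spans the full seat width and rises from the seat top along its +y edge, rear face flush with the rear of the seat. Two armrests of 45×45 mm section run along each side from the seat's front edge to the front of the backrest, top faces 181 mm above the seat top and outer faces flush with the seat's x-edges; a 45×45 mm post under the front of each armrest stands on the seat at the front corner.

C is a four-legged stool. The seat is 306×312 mm, 26 mm thick, top at z = 421 mm. It stands on four square legs, each 46×46 mm in cross-section, from z = 0 to the seat underside, each flush with a corner of the seat.

The chair is on top of the table. Three stools sit around the table at the −y, −x, +x sides.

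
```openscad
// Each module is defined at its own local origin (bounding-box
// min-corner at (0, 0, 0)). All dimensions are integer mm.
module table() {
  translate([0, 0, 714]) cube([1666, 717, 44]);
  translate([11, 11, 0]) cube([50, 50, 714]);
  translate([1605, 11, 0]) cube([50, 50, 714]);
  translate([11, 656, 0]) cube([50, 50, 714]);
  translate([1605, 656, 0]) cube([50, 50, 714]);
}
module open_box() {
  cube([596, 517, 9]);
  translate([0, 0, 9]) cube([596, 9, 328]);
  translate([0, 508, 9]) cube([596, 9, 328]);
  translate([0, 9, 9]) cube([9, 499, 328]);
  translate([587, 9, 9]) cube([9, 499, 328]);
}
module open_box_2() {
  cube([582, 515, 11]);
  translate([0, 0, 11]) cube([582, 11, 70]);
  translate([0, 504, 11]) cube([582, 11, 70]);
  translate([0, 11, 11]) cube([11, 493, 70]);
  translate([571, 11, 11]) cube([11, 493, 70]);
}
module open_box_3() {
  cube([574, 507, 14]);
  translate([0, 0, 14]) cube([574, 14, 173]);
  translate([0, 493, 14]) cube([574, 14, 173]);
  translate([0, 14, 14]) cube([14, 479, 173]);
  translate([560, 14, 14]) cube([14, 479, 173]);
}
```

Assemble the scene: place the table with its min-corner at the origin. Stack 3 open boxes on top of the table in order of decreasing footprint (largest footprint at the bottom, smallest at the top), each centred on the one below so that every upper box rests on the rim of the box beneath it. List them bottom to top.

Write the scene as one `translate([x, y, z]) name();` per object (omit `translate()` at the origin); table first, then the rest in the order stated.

table();
translate([535, 100, 758]) open_box();
translate([542, 101, 1095]) open_box_2();
translate([546, 105, 1176]) open_box_3();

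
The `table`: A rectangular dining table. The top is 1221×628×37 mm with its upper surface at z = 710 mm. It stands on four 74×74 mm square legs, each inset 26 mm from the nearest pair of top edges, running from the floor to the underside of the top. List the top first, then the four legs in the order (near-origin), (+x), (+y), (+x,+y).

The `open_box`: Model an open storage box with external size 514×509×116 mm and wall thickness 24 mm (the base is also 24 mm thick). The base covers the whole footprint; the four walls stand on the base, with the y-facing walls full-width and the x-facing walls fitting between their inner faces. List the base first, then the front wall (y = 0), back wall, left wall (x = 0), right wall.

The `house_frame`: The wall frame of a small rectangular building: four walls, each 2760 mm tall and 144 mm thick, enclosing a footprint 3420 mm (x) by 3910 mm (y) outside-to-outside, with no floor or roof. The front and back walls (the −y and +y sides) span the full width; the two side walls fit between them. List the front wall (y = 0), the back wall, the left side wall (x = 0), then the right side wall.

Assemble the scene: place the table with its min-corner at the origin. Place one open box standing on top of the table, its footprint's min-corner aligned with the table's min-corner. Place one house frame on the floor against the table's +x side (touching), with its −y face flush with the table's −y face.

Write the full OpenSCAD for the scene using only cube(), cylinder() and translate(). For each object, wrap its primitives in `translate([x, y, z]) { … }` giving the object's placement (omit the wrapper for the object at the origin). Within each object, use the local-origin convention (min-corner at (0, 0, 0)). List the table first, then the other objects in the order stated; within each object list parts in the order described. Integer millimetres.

translate([0, 0, 673]) cube([1221, 628, 37]);
translate([26, 26, 0]) cube([74, 74, 673]);
translate([1121, 26, 0]) cube([74, 74, 673]);
translate([26, 528, 0]) cube([74, 74, 673]);
translate([1121, 528, 0]) cube([74, 74, 673]);
translate([0, 0, 710]) {
  cube([514, 509, 24]);
  translate([0, 0, 24]) cube([514, 24, 92]);
  translate([0, 485, 24]) cube([514, 24, 92]);
  translate([0, 24, 24]) cube([24, 461, 92]);
  translate([490, 24, 24]) cube([24, 461, 92]);
}
translate([1221, 0, 0]) {
  cube([3420, 144, 2760]);
  translate([0, 3766, 0]) cube([3420, 144, 2760]);
  translate([0, 144, 0]) cube([144, 3622, 2760]);
  translate([3276, 144, 0]) cube([144, 3622, 2760]);
}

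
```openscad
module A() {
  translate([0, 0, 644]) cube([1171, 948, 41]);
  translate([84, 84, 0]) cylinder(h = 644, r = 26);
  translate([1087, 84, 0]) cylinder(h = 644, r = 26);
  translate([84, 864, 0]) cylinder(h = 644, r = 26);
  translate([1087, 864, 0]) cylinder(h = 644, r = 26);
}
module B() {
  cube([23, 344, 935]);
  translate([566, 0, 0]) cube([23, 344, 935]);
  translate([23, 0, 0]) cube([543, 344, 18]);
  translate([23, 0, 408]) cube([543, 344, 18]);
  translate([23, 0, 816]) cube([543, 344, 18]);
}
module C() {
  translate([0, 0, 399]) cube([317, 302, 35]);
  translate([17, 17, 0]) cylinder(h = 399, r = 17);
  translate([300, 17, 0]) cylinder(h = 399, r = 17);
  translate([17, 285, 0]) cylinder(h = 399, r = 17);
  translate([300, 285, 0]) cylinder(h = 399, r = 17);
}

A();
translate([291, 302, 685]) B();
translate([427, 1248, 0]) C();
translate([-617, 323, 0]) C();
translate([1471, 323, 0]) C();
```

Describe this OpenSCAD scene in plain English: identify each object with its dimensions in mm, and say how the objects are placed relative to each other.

A is a rectangular dining table. The top is 1171×948×41 mm with its upper surface at z = 685 mm. It stands on four round legs of 52 mm diameter, each leg's bounding box inset 58 mm from the nearest pair of top edges, running from the floor to the underside of the top.

B is a bookshelf 589 mm wide overall, 344 mm deep and 935 mm tall. The two sides are 23 mm thick vertical panels. 3 horizontal shelves of 18 mm thickness span between the inner faces of the sides; the lowest shelf sits on the floor and shelves are stacked with a clear vertical gap of 390 mm between each pair.

C is a simple wooden stool: a rectangular seat 317 mm (x) by 302 mm (y), 35 mm thick, top face at z = 434 mm, on four round legs, each 34 mm in diameter. The legs rest on z = 0, each leg's axis is inset half a diameter from the nearest pair of seat edges (so the leg's bounding box is flush with the corner).

The bookshelf is on top of the table, centred. Three stools sit around the table at the +y, −x, +x sides.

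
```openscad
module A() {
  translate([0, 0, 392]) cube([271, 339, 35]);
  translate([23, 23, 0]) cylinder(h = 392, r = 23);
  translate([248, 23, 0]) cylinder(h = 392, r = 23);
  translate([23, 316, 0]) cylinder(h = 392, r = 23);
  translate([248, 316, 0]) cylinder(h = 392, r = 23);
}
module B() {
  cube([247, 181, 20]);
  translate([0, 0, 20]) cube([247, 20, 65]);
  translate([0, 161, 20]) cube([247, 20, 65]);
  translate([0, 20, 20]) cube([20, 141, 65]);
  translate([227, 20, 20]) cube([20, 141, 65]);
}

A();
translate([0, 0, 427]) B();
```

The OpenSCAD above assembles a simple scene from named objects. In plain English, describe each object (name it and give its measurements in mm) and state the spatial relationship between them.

A is a four-legged stool. The seat is 271×339 mm, 35 mm thick, top at z = 427 mm. It stands on four round legs, each 46 mm in diameter, from z = 0 to the seat underside, each leg's axis is inset half a diameter from the nearest pair of seat edges (so the leg's bounding box is flush with the corner).

B is an open storage box with external size 247×181×85 mm and wall thickness 20 mm (the base is also 20 mm thick). The base covers the whole footprint; the four walls stand on the base, with the y-facing walls full-width and the x-facing walls fitting between their inner faces.

The open box is on top of the stool.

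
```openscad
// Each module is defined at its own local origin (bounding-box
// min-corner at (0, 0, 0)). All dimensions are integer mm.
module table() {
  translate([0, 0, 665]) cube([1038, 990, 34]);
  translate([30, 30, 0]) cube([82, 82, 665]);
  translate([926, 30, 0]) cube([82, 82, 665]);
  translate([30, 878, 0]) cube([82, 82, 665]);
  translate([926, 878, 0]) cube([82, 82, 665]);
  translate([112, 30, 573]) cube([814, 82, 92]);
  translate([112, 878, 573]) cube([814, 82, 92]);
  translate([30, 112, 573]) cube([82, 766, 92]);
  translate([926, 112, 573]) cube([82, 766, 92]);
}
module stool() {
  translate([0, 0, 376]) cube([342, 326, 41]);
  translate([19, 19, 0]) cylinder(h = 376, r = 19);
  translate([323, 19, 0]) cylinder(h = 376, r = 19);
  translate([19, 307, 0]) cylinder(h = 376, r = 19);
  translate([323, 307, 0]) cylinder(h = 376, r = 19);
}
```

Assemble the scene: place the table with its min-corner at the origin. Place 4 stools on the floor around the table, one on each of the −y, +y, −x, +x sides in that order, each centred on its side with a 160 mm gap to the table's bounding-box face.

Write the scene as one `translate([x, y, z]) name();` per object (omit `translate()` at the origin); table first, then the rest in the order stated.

table();
translate([348, -486, 0]) stool();
translate([348, 1150, 0]) stool();
translate([-502, 332, 0]) stool();
translate([1198, 332, 0]) stool();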